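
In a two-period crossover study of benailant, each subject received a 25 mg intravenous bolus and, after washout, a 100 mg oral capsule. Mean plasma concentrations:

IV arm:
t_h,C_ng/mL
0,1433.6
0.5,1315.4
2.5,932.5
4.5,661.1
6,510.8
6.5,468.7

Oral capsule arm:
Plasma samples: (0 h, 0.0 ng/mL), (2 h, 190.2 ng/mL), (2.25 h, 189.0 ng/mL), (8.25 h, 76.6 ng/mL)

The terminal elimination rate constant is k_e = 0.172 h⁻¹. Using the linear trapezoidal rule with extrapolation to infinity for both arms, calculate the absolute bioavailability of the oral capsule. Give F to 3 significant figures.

F = 0.0442

Trapezoidal AUC_0→6.5 (IV):
  [0→0.5]: (1433.6+1315.4)/2 × 0.5 = 687.25
  [0.5→2.5]: (1315.4+932.5)/2 × 2 = 2247.9
  [2.5→4.5]: (932.5+661.1)/2 × 2 = 1593.6
  [4.5→6]: (661.1+510.8)/2 × 1.5 = 878.925
  [6→6.5]: (510.8+468.7)/2 × 0.5 = 244.875
  Sum = 5652.55 ng/mL·h
IV tail: 468.7/0.172 = 2725.000; AUC_iv,0→∞ = 5652.55 + 2725.000 = 8377.55 ng/mL·h
Trapezoidal AUC_0→8.25 (oral capsule):
  [0→2]: (0.0+190.2)/2 × 2 = 190.2
  [2→2.25]: (190.2+189.0)/2 × 0.25 = 47.4
  [2.25→8.25]: (189.0+76.6)/2 × 6 = 796.8
  Sum = 1034.4 ng/mL·h
oral capsule tail: 76.6/0.172 = 445.349; AUC_ev,0→∞ = 1034.4 + 445.349 = 1479.749 ng/mL·h
F = (AUC_ev/D_ev)/(AUC_iv/D_iv) = (1479.749/100)/(8377.55/25) = 14.79749/335.102 = 0.0442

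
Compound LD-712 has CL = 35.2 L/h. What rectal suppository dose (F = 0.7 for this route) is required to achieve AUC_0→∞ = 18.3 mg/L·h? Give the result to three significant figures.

Dose = CL × AUC_0→∞ / F
     = 35.2 × 18.3 / 0.7 = 920.229 mg

Dose = 920 mg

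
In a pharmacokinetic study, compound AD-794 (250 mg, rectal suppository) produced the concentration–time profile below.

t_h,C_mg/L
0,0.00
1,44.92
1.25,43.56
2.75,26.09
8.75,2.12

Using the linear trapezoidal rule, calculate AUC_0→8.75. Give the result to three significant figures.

AUC = 170 mg/L·h

Trapezoidal AUC_0→8.75:
  [0→1]: (0.00+44.92)/2 × 1 = 22.46
  [1→1.25]: (44.92+43.56)/2 × 0.25 = 11.06
  [1.25→2.75]: (43.56+26.09)/2 × 1.5 = 52.2375
  [2.75→8.75]: (26.09+2.12)/2 × 6 = 84.63
  Sum = 170.3875 mg/L·h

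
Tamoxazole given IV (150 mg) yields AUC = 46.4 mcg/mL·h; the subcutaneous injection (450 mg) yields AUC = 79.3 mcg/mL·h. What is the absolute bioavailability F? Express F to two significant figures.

F = 0.57

F = (AUC_ev / D_ev) / (AUC_iv / D_iv)
  = (79.3/450) / (46.4/150)
  = 0.176222 / 0.309333 = 0.5697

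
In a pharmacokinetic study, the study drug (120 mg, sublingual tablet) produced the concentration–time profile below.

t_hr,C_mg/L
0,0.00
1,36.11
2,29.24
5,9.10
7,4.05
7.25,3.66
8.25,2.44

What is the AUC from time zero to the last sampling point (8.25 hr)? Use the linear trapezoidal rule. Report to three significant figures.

AUC = 125 mg/L·hr

Trapezoidal AUC_0→8.25:
  [0→1]: (0.00+36.11)/2 × 1 = 18.055
  [1→2]: (36.11+29.24)/2 × 1 = 32.675
  [2→5]: (29.24+9.10)/2 × 3 = 57.51
  [5→7]: (9.10+4.05)/2 × 2 = 13.15
  [7→7.25]: (4.05+3.66)/2 × 0.25 = 0.96375
  [7.25→8.25]: (3.66+2.44)/2 × 1 = 3.05
  Sum = 125.40375 mg/L·hr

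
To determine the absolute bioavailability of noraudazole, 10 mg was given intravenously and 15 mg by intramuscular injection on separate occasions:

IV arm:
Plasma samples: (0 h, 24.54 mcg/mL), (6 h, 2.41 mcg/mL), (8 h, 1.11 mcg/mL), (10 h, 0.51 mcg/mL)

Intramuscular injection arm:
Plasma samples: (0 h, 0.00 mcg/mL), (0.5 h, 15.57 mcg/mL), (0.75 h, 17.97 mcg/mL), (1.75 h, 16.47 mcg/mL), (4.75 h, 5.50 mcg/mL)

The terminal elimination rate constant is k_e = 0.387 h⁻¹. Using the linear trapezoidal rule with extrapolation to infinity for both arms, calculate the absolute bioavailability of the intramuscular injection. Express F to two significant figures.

Trapezoidal AUC_0→10 (IV):
  [0→6]: (24.54+2.41)/2 × 6 = 80.85
  [6→8]: (2.41+1.11)/2 × 2 = 3.52
  [8→10]: (1.11+0.51)/2 × 2 = 1.62
  Sum = 85.99 mcg/mL·h
IV tail: 0.51/0.387 = 1.318; AUC_iv,0→∞ = 85.99 + 1.318 = 87.308 mcg/mL·h
Trapezoidal AUC_0→4.75 (intramuscular injection):
  [0→0.5]: (0.00+15.57)/2 × 0.5 = 3.8925
  [0.5→0.75]: (15.57+17.97)/2 × 0.25 = 4.1925
  [0.75→1.75]: (17.97+16.47)/2 × 1 = 17.22
  [1.75→4.75]: (16.47+5.50)/2 × 3 = 32.955
  Sum = 58.26 mcg/mL·h
intramuscular injection tail: 5.50/0.387 = 14.212; AUC_ev,0→∞ = 58.26 + 14.212 = 72.472 mcg/mL·h
F = (AUC_ev/D_ev)/(AUC_iv/D_iv) = (72.472/15)/(87.308/10) = 4.83147/8.7308 = 0.5534

F = 0.55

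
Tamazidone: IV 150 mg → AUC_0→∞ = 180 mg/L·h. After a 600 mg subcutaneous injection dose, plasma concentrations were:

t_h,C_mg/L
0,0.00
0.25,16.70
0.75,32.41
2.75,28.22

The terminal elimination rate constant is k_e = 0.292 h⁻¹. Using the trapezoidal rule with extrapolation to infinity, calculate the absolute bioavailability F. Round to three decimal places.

F = 0.238

Trapezoidal AUC_0→2.75 (subcutaneous injection):
  [0→0.25]: (0.00+16.70)/2 × 0.25 = 2.0875
  [0.25→0.75]: (16.70+32.41)/2 × 0.5 = 12.2775
  [0.75→2.75]: (32.41+28.22)/2 × 2 = 60.63
  Sum = 74.995 mg/L·h
Tail: C_last/k_e = 28.22/0.292 = 96.644
AUC_0→∞ (subcutaneous injection) = 74.995 + 96.644 = 171.639 mg/L·h
F = (AUC_ev/D_ev)/(AUC_iv/D_iv) = (171.639/600)/(180/150) = 0.286065/1.2 = 0.2384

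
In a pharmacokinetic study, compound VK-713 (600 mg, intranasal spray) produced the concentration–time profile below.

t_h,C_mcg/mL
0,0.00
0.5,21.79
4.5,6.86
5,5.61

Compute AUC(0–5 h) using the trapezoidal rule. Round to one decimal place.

AUC = 65.9 mcg/mL·h

Trapezoidal AUC_0→5:
  [0→0.5]: (0.00+21.79)/2 × 0.5 = 5.4475
  [0.5→4.5]: (21.79+6.86)/2 × 4 = 57.3
  [4.5→5]: (6.86+5.61)/2 × 0.5 = 3.1175
  Sum = 65.865 mcg/mL·h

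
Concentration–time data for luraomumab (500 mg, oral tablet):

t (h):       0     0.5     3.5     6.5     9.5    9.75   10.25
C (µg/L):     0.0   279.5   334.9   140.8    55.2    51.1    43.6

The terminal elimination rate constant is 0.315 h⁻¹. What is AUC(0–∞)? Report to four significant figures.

Trapezoidal AUC_0→10.25:
  [0→0.5]: (0.0+279.5)/2 × 0.5 = 69.875
  [0.5→3.5]: (279.5+334.9)/2 × 3 = 921.6
  [3.5→6.5]: (334.9+140.8)/2 × 3 = 713.55
  [6.5→9.5]: (140.8+55.2)/2 × 3 = 294.0
  [9.5→9.75]: (55.2+51.1)/2 × 0.25 = 13.2875
  [9.75→10.25]: (51.1+43.6)/2 × 0.5 = 23.675
  Sum = 2035.9875 µg/L·h
Extrapolated tail: C_last / k_e = 43.6 / 0.315 = 138.413
AUC_0→∞ = 2035.9875 + 138.413 = 2174.4005 µg/L·h

AUC = 2174 µg/L·h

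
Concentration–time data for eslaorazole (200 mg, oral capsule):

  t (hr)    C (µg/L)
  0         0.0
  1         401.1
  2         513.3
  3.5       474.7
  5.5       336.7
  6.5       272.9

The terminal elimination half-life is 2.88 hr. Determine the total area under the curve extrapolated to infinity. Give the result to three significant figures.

AUC = 3650 µg/L·hr

Trapezoidal AUC_0→6.5:
  [0→1]: (0.0+401.1)/2 × 1 = 200.55
  [1→2]: (401.1+513.3)/2 × 1 = 457.2
  [2→3.5]: (513.3+474.7)/2 × 1.5 = 741.0
  [3.5→5.5]: (474.7+336.7)/2 × 2 = 811.4
  [5.5→6.5]: (336.7+272.9)/2 × 1 = 304.8
  Sum = 2514.95 µg/L·hr
k_e = ln2 / t½ = 0.693147 / 2.88 = 0.2407 hr^-1
Extrapolated tail: C_last / k_e = 272.9 / 0.2407 = 1133.776
AUC_0→∞ = 2514.95 + 1133.776 = 3648.726 µg/L·hr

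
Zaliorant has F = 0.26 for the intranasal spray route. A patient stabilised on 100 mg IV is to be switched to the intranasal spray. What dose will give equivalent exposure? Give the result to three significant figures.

D_intranasal = 385 mg

For equal systemic exposure: F × D_ev = D_iv
D_ev = D_iv / F = 100 / 0.26 = 384.615 mg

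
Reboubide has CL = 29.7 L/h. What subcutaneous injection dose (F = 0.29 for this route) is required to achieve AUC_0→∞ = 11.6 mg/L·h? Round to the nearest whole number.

Dose = CL × AUC_0→∞ / F
     = 29.7 × 11.6 / 0.29 = 1188 mg

Dose = 1188 mg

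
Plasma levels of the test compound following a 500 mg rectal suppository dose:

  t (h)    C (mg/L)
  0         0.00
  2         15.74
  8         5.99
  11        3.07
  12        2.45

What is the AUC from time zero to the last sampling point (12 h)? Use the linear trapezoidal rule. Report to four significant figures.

Trapezoidal AUC_0→12:
  [0→2]: (0.00+15.74)/2 × 2 = 15.74
  [2→8]: (15.74+5.99)/2 × 6 = 65.19
  [8→11]: (5.99+3.07)/2 × 3 = 13.59
  [11→12]: (3.07+2.45)/2 × 1 = 2.76
  Sum = 97.28 mg/L·h

AUC = 97.28 mg/L·h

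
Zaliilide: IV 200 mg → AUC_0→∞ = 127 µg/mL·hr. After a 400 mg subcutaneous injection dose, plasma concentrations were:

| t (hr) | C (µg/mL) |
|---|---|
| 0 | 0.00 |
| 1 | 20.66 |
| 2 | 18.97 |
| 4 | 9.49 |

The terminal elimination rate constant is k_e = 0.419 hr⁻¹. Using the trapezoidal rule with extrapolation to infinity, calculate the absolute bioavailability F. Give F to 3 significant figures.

F = 0.320

Trapezoidal AUC_0→4 (subcutaneous injection):
  [0→1]: (0.00+20.66)/2 × 1 = 10.33
  [1→2]: (20.66+18.97)/2 × 1 = 19.815
  [2→4]: (18.97+9.49)/2 × 2 = 28.46
  Sum = 58.605 µg/mL·hr
Tail: C_last/k_e = 9.49/0.419 = 22.649
AUC_0→∞ (subcutaneous injection) = 58.605 + 22.649 = 81.254 µg/mL·hr
F = (AUC_ev/D_ev)/(AUC_iv/D_iv) = (81.254/400)/(127/200) = 0.203135/0.635 = 0.3199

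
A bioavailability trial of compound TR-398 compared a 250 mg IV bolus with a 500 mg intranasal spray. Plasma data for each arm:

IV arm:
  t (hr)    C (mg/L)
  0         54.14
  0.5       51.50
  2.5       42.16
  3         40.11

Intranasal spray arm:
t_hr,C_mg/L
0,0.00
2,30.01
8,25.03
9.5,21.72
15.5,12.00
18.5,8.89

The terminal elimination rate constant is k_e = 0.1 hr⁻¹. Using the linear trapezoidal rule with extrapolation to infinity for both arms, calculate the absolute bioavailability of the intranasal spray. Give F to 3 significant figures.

F = 0.417

Trapezoidal AUC_0→3 (IV):
  [0→0.5]: (54.14+51.50)/2 × 0.5 = 26.41
  [0.5→2.5]: (51.50+42.16)/2 × 2 = 93.66
  [2.5→3]: (42.16+40.11)/2 × 0.5 = 20.5675
  Sum = 140.6375 mg/L·hr
IV tail: 40.11/0.1 = 401.100; AUC_iv,0→∞ = 140.6375 + 401.100 = 541.7375 mg/L·hr
Trapezoidal AUC_0→18.5 (intranasal spray):
  [0→2]: (0.00+30.01)/2 × 2 = 30.01
  [2→8]: (30.01+25.03)/2 × 6 = 165.12
  [8→9.5]: (25.03+21.72)/2 × 1.5 = 35.0625
  [9.5→15.5]: (21.72+12.00)/2 × 6 = 101.16
  [15.5→18.5]: (12.00+8.89)/2 × 3 = 31.335
  Sum = 362.6875 mg/L·hr
intranasal spray tail: 8.89/0.1 = 88.900; AUC_ev,0→∞ = 362.6875 + 88.900 = 451.5875 mg/L·hr
F = (AUC_ev/D_ev)/(AUC_iv/D_iv) = (451.5875/500)/(541.7375/250) = 0.903175/2.16695 = 0.4168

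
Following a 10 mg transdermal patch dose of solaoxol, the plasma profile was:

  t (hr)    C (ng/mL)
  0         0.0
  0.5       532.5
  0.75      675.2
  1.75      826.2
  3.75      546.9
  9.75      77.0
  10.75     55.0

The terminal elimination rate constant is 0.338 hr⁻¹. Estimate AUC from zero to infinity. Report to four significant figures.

Trapezoidal AUC_0→10.75:
  [0→0.5]: (0.0+532.5)/2 × 0.5 = 133.125
  [0.5→0.75]: (532.5+675.2)/2 × 0.25 = 150.9625
  [0.75→1.75]: (675.2+826.2)/2 × 1 = 750.7
  [1.75→3.75]: (826.2+546.9)/2 × 2 = 1373.1
  [3.75→9.75]: (546.9+77.0)/2 × 6 = 1871.7
  [9.75→10.75]: (77.0+55.0)/2 × 1 = 66.0
  Sum = 4345.5875 ng/mL·hr
Extrapolated tail: C_last / k_e = 55.0 / 0.338 = 162.722
AUC_0→∞ = 4345.5875 + 162.722 = 4508.3095 ng/mL·hr

AUC = 4508 ng/mL·hr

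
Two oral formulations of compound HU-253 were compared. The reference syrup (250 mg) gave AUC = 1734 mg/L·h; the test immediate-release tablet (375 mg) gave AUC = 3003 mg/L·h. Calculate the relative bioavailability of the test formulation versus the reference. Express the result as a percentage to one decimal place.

F_rel = (AUC_test/D_test) / (AUC_ref/D_ref)
      = (3003/375) / (1734/250)
      = 8.008 / 6.936 = 1.1546 = 115.46%

F_rel = 115.5%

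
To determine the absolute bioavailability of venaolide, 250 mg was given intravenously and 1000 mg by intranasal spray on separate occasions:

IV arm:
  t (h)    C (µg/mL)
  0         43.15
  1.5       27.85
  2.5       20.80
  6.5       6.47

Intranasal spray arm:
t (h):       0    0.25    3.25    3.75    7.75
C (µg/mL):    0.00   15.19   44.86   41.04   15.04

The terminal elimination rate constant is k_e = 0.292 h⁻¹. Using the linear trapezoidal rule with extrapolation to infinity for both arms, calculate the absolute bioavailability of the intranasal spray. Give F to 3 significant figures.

F = 0.449

Trapezoidal AUC_0→6.5 (IV):
  [0→1.5]: (43.15+27.85)/2 × 1.5 = 53.25
  [1.5→2.5]: (27.85+20.80)/2 × 1 = 24.325
  [2.5→6.5]: (20.80+6.47)/2 × 4 = 54.54
  Sum = 132.115 µg/mL·h
IV tail: 6.47/0.292 = 22.158; AUC_iv,0→∞ = 132.115 + 22.158 = 154.273 µg/mL·h
Trapezoidal AUC_0→7.75 (intranasal spray):
  [0→0.25]: (0.00+15.19)/2 × 0.25 = 1.89875
  [0.25→3.25]: (15.19+44.86)/2 × 3 = 90.075
  [3.25→3.75]: (44.86+41.04)/2 × 0.5 = 21.475
  [3.75→7.75]: (41.04+15.04)/2 × 4 = 112.16
  Sum = 225.60875 µg/mL·h
intranasal spray tail: 15.04/0.292 = 51.507; AUC_ev,0→∞ = 225.60875 + 51.507 = 277.11575 µg/mL·h
F = (AUC_ev/D_ev)/(AUC_iv/D_iv) = (277.11575/1000)/(154.273/250) = 0.27711575/0.617092 = 0.4491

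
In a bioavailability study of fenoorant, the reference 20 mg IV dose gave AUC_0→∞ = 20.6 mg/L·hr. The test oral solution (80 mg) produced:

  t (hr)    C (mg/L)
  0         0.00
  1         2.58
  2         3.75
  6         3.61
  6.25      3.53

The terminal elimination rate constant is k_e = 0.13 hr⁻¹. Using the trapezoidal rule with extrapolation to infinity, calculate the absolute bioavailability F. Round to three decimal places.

F = 0.573

Trapezoidal AUC_0→6.25 (oral solution):
  [0→1]: (0.00+2.58)/2 × 1 = 1.29
  [1→2]: (2.58+3.75)/2 × 1 = 3.165
  [2→6]: (3.75+3.61)/2 × 4 = 14.72
  [6→6.25]: (3.61+3.53)/2 × 0.25 = 0.8925
  Sum = 20.0675 mg/L·hr
Tail: C_last/k_e = 3.53/0.13 = 27.154
AUC_0→∞ (oral solution) = 20.0675 + 27.154 = 47.2215 mg/L·hr
F = (AUC_ev/D_ev)/(AUC_iv/D_iv) = (47.2215/80)/(20.6/20) = 0.59026875/1.03 = 0.5731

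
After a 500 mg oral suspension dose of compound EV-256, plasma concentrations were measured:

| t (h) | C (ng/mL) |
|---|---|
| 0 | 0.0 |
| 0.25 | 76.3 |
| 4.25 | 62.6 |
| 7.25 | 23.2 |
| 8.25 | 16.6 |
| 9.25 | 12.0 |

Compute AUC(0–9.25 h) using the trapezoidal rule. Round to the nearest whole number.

Trapezoidal AUC_0→9.25:
  [0→0.25]: (0.0+76.3)/2 × 0.25 = 9.5375
  [0.25→4.25]: (76.3+62.6)/2 × 4 = 277.8
  [4.25→7.25]: (62.6+23.2)/2 × 3 = 128.7
  [7.25→8.25]: (23.2+16.6)/2 × 1 = 19.9
  [8.25→9.25]: (16.6+12.0)/2 × 1 = 14.3
  Sum = 450.2375 ng/mL·h

AUC = 450 ng/mL·h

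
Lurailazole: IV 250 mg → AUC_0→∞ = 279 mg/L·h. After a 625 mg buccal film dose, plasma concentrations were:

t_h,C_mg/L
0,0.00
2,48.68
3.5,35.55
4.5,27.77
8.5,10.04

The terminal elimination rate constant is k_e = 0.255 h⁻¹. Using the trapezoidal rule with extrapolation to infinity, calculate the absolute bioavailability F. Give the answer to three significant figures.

Trapezoidal AUC_0→8.5 (buccal film):
  [0→2]: (0.00+48.68)/2 × 2 = 48.68
  [2→3.5]: (48.68+35.55)/2 × 1.5 = 63.1725
  [3.5→4.5]: (35.55+27.77)/2 × 1 = 31.66
  [4.5→8.5]: (27.77+10.04)/2 × 4 = 75.62
  Sum = 219.1325 mg/L·h
Tail: C_last/k_e = 10.04/0.255 = 39.373
AUC_0→∞ (buccal film) = 219.1325 + 39.373 = 258.5055 mg/L·h
F = (AUC_ev/D_ev)/(AUC_iv/D_iv) = (258.5055/625)/(279/250) = 0.4136088/1.116 = 0.3706

F = 0.371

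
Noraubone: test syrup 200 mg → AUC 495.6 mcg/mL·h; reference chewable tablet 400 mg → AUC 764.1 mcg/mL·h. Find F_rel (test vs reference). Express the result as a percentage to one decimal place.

F_rel = 129.7%

F_rel = (AUC_test/D_test) / (AUC_ref/D_ref)
      = (495.6/200) / (764.1/400)
      = 2.478 / 1.91025 = 1.2972 = 129.72%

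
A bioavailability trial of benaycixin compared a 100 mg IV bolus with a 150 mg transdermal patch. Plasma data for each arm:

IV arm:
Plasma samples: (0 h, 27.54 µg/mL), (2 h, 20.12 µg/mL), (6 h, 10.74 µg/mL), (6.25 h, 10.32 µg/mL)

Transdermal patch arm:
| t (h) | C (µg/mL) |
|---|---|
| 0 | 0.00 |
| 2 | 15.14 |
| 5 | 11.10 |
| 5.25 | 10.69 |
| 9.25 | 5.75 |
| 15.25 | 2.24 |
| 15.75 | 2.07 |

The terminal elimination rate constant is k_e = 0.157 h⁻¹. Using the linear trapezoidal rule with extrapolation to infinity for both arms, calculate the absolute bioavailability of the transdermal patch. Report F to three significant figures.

F = 0.481

Trapezoidal AUC_0→6.25 (IV):
  [0→2]: (27.54+20.12)/2 × 2 = 47.66
  [2→6]: (20.12+10.74)/2 × 4 = 61.72
  [6→6.25]: (10.74+10.32)/2 × 0.25 = 2.6325
  Sum = 112.0125 µg/mL·h
IV tail: 10.32/0.157 = 65.732; AUC_iv,0→∞ = 112.0125 + 65.732 = 177.7445 µg/mL·h
Trapezoidal AUC_0→15.75 (transdermal patch):
  [0→2]: (0.00+15.14)/2 × 2 = 15.14
  [2→5]: (15.14+11.10)/2 × 3 = 39.36
  [5→5.25]: (11.10+10.69)/2 × 0.25 = 2.72375
  [5.25→9.25]: (10.69+5.75)/2 × 4 = 32.88
  [9.25→15.25]: (5.75+2.24)/2 × 6 = 23.97
  [15.25→15.75]: (2.24+2.07)/2 × 0.5 = 1.0775
  Sum = 115.15125 µg/mL·h
transdermal patch tail: 2.07/0.157 = 13.185; AUC_ev,0→∞ = 115.15125 + 13.185 = 128.33625 µg/mL·h
F = (AUC_ev/D_ev)/(AUC_iv/D_iv) = (128.33625/150)/(177.7445/100) = 0.855575/1.777445 = 0.4814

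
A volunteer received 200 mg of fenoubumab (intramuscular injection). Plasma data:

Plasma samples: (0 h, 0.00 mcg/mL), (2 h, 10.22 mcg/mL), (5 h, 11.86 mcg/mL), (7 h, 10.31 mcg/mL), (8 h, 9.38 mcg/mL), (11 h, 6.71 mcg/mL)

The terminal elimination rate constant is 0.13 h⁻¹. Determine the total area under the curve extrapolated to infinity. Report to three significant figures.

AUC = 151 mcg/mL·h

Trapezoidal AUC_0→11:
  [0→2]: (0.00+10.22)/2 × 2 = 10.22
  [2→5]: (10.22+11.86)/2 × 3 = 33.12
  [5→7]: (11.86+10.31)/2 × 2 = 22.17
  [7→8]: (10.31+9.38)/2 × 1 = 9.845
  [8→11]: (9.38+6.71)/2 × 3 = 24.135
  Sum = 99.49 mcg/mL·h
Extrapolated tail: C_last / k_e = 6.71 / 0.13 = 51.615
AUC_0→∞ = 99.49 + 51.615 = 151.105 mcg/mL·h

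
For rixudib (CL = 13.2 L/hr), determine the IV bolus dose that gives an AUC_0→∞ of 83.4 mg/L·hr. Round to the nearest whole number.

Dose_iv = CL × AUC_0→∞
     = 13.2 × 83.4 = 1100.88 mg

Dose = 1101 mg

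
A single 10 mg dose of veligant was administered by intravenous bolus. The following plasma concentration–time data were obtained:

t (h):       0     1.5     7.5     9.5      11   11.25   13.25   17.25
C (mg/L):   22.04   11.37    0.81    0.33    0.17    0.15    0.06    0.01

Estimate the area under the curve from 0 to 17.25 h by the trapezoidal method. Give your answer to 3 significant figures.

AUC = 63.5 mg/L·h

Trapezoidal AUC_0→17.25:
  [0→1.5]: (22.04+11.37)/2 × 1.5 = 25.0575
  [1.5→7.5]: (11.37+0.81)/2 × 6 = 36.54
  [7.5→9.5]: (0.81+0.33)/2 × 2 = 1.14
  [9.5→11]: (0.33+0.17)/2 × 1.5 = 0.375
  [11→11.25]: (0.17+0.15)/2 × 0.25 = 0.04
  [11.25→13.25]: (0.15+0.06)/2 × 2 = 0.21
  [13.25→17.25]: (0.06+0.01)/2 × 4 = 0.14
  Sum = 63.5025 mg/L·h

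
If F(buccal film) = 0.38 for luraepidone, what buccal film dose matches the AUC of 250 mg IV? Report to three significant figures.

For equal systemic exposure: F × D_ev = D_iv
D_ev = D_iv / F = 250 / 0.38 = 657.895 mg

D_buccal = 658 mg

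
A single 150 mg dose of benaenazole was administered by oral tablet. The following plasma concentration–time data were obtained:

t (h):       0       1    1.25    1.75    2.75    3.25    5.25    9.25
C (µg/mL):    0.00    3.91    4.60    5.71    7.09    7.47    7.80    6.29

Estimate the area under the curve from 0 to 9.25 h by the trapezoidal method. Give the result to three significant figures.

Trapezoidal AUC_0→9.25:
  [0→1]: (0.00+3.91)/2 × 1 = 1.955
  [1→1.25]: (3.91+4.60)/2 × 0.25 = 1.06375
  [1.25→1.75]: (4.60+5.71)/2 × 0.5 = 2.5775
  [1.75→2.75]: (5.71+7.09)/2 × 1 = 6.4
  [2.75→3.25]: (7.09+7.47)/2 × 0.5 = 3.64
  [3.25→5.25]: (7.47+7.80)/2 × 2 = 15.27
  [5.25→9.25]: (7.80+6.29)/2 × 4 = 28.18
  Sum = 59.08625 µg/mL·h

AUC = 59.1 µg/mL·h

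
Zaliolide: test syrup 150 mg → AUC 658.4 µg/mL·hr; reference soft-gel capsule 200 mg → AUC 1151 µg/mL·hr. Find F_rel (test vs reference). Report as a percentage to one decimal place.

F_rel = (AUC_test/D_test) / (AUC_ref/D_ref)
      = (658.4/150) / (1151/200)
      = 4.38933 / 5.755 = 0.7627 = 76.27%

F_rel = 76.3%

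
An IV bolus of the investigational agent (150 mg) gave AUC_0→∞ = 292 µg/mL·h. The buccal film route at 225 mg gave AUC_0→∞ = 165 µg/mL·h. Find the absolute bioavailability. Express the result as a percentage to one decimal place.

F = 37.7%

F = (AUC_ev / D_ev) / (AUC_iv / D_iv)
  = (165/225) / (292/150)
  = 0.733333 / 1.94667 = 0.3767
  = 37.67%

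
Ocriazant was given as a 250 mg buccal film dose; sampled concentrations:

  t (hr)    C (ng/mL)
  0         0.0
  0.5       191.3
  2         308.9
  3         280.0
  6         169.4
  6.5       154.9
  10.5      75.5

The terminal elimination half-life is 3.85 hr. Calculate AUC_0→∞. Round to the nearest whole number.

AUC = 2353 ng/mL·hr

Trapezoidal AUC_0→10.5:
  [0→0.5]: (0.0+191.3)/2 × 0.5 = 47.825
  [0.5→2]: (191.3+308.9)/2 × 1.5 = 375.15
  [2→3]: (308.9+280.0)/2 × 1 = 294.45
  [3→6]: (280.0+169.4)/2 × 3 = 674.1
  [6→6.5]: (169.4+154.9)/2 × 0.5 = 81.075
  [6.5→10.5]: (154.9+75.5)/2 × 4 = 460.8
  Sum = 1933.4 ng/mL·hr
k_e = ln2 / t½ = 0.693147 / 3.85 = 0.1800 hr^-1
Extrapolated tail: C_last / k_e = 75.5 / 0.18 = 419.444
AUC_0→∞ = 1933.4 + 419.444 = 2352.844 ng/mL·hr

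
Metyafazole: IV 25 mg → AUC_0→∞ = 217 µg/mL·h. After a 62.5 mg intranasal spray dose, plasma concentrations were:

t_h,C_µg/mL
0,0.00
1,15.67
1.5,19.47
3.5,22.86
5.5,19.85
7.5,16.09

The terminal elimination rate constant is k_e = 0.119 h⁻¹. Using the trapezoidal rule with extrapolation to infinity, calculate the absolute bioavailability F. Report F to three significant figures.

Trapezoidal AUC_0→7.5 (intranasal spray):
  [0→1]: (0.00+15.67)/2 × 1 = 7.835
  [1→1.5]: (15.67+19.47)/2 × 0.5 = 8.785
  [1.5→3.5]: (19.47+22.86)/2 × 2 = 42.33
  [3.5→5.5]: (22.86+19.85)/2 × 2 = 42.71
  [5.5→7.5]: (19.85+16.09)/2 × 2 = 35.94
  Sum = 137.6 µg/mL·h
Tail: C_last/k_e = 16.09/0.119 = 135.210
AUC_0→∞ (intranasal spray) = 137.6 + 135.210 = 272.81 µg/mL·h
F = (AUC_ev/D_ev)/(AUC_iv/D_iv) = (272.81/62.5)/(217/25) = 4.36496/8.68 = 0.5029

F = 0.503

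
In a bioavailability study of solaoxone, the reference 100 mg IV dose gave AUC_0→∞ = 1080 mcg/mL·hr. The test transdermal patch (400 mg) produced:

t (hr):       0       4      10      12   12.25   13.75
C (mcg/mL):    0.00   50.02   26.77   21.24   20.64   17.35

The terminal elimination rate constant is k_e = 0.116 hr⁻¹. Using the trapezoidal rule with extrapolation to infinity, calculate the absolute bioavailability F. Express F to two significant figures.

Trapezoidal AUC_0→13.75 (transdermal patch):
  [0→4]: (0.00+50.02)/2 × 4 = 100.04
  [4→10]: (50.02+26.77)/2 × 6 = 230.37
  [10→12]: (26.77+21.24)/2 × 2 = 48.01
  [12→12.25]: (21.24+20.64)/2 × 0.25 = 5.235
  [12.25→13.75]: (20.64+17.35)/2 × 1.5 = 28.4925
  Sum = 412.1475 mcg/mL·hr
Tail: C_last/k_e = 17.35/0.116 = 149.569
AUC_0→∞ (transdermal patch) = 412.1475 + 149.569 = 561.7165 mcg/mL·hr
F = (AUC_ev/D_ev)/(AUC_iv/D_iv) = (561.7165/400)/(1080/100) = 1.40429/10.8 = 0.1300

F = 0.13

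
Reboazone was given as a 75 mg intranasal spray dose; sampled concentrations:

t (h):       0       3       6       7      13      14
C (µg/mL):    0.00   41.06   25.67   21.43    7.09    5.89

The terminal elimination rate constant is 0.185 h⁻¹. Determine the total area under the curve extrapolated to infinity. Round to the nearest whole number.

Trapezoidal AUC_0→14:
  [0→3]: (0.00+41.06)/2 × 3 = 61.59
  [3→6]: (41.06+25.67)/2 × 3 = 100.095
  [6→7]: (25.67+21.43)/2 × 1 = 23.55
  [7→13]: (21.43+7.09)/2 × 6 = 85.56
  [13→14]: (7.09+5.89)/2 × 1 = 6.49
  Sum = 277.285 µg/mL·h
Extrapolated tail: C_last / k_e = 5.89 / 0.185 = 31.838
AUC_0→∞ = 277.285 + 31.838 = 309.123 µg/mL·h

AUC = 309 µg/mL·h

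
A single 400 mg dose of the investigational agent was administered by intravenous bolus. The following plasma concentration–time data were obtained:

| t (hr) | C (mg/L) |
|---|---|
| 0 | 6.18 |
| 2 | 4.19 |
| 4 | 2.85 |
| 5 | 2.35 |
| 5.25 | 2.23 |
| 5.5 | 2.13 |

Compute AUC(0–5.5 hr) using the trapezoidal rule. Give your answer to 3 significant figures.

AUC = 21.1 mg/L·hr

Trapezoidal AUC_0→5.5:
  [0→2]: (6.18+4.19)/2 × 2 = 10.37
  [2→4]: (4.19+2.85)/2 × 2 = 7.04
  [4→5]: (2.85+2.35)/2 × 1 = 2.6
  [5→5.25]: (2.35+2.23)/2 × 0.25 = 0.5725
  [5.25→5.5]: (2.23+2.13)/2 × 0.25 = 0.545
  Sum = 21.1275 mg/L·hr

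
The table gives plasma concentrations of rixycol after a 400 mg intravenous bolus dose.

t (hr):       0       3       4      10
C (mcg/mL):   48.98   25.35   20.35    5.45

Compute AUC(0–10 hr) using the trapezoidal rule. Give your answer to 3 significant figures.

Trapezoidal AUC_0→10:
  [0→3]: (48.98+25.35)/2 × 3 = 111.495
  [3→4]: (25.35+20.35)/2 × 1 = 22.85
  [4→10]: (20.35+5.45)/2 × 6 = 77.4
  Sum = 211.745 mcg/mL·hr

AUC = 212 mcg/mL·hr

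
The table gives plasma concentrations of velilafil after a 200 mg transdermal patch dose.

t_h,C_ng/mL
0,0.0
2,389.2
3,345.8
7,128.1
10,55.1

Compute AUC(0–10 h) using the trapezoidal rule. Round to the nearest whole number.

AUC = 1979 ng/mL·h

Trapezoidal AUC_0→10:
  [0→2]: (0.0+389.2)/2 × 2 = 389.2
  [2→3]: (389.2+345.8)/2 × 1 = 367.5
  [3→7]: (345.8+128.1)/2 × 4 = 947.8
  [7→10]: (128.1+55.1)/2 × 3 = 274.8
  Sum = 1979.3 ng/mL·h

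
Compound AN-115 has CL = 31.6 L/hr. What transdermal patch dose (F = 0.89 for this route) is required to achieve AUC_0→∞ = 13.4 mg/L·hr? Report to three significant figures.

Dose = 476 mg

Dose = CL × AUC_0→∞ / F
     = 31.6 × 13.4 / 0.89 = 475.775 mg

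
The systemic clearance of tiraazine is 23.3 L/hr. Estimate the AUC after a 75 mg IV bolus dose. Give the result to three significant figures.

AUC = 3.22 mg/L·hr

AUC_0→∞ = Dose_iv / CL
        = 75 / 23.3 = 3.21888 mg/L·hr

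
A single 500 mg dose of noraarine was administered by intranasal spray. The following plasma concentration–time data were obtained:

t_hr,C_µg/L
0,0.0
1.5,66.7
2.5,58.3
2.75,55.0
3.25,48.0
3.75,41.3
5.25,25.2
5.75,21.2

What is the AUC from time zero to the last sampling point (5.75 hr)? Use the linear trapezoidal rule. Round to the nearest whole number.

AUC = 236 µg/L·hr

Trapezoidal AUC_0→5.75:
  [0→1.5]: (0.0+66.7)/2 × 1.5 = 50.025
  [1.5→2.5]: (66.7+58.3)/2 × 1 = 62.5
  [2.5→2.75]: (58.3+55.0)/2 × 0.25 = 14.1625
  [2.75→3.25]: (55.0+48.0)/2 × 0.5 = 25.75
  [3.25→3.75]: (48.0+41.3)/2 × 0.5 = 22.325
  [3.75→5.25]: (41.3+25.2)/2 × 1.5 = 49.875
  [5.25→5.75]: (25.2+21.2)/2 × 0.5 = 11.6
  Sum = 236.2375 µg/L·hr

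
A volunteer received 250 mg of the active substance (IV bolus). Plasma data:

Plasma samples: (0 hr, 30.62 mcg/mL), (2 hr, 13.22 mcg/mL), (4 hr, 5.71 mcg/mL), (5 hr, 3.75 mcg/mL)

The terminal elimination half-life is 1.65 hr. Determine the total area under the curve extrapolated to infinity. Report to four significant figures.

Trapezoidal AUC_0→5:
  [0→2]: (30.62+13.22)/2 × 2 = 43.84
  [2→4]: (13.22+5.71)/2 × 2 = 18.93
  [4→5]: (5.71+3.75)/2 × 1 = 4.73
  Sum = 67.5 mcg/mL·hr
k_e = ln2 / t½ = 0.693147 / 1.65 = 0.4201 hr^-1
Extrapolated tail: C_last / k_e = 3.75 / 0.4201 = 8.926
AUC_0→∞ = 67.5 + 8.926 = 76.426 mcg/mL·hr

AUC = 76.43 mcg/mL·hr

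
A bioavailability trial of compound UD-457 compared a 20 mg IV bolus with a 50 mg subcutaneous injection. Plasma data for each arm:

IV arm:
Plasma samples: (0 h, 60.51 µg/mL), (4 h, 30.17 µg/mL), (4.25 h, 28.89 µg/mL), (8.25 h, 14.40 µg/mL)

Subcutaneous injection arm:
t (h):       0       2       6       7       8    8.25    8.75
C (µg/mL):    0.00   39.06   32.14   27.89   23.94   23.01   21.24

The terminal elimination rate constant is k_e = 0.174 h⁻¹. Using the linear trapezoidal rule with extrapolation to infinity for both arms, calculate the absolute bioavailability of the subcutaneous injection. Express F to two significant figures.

Trapezoidal AUC_0→8.25 (IV):
  [0→4]: (60.51+30.17)/2 × 4 = 181.36
  [4→4.25]: (30.17+28.89)/2 × 0.25 = 7.3825
  [4.25→8.25]: (28.89+14.40)/2 × 4 = 86.58
  Sum = 275.3225 µg/mL·h
IV tail: 14.40/0.174 = 82.759; AUC_iv,0→∞ = 275.3225 + 82.759 = 358.0815 µg/mL·h
Trapezoidal AUC_0→8.75 (subcutaneous injection):
  [0→2]: (0.00+39.06)/2 × 2 = 39.06
  [2→6]: (39.06+32.14)/2 × 4 = 142.4
  [6→7]: (32.14+27.89)/2 × 1 = 30.015
  [7→8]: (27.89+23.94)/2 × 1 = 25.915
  [8→8.25]: (23.94+23.01)/2 × 0.25 = 5.86875
  [8.25→8.75]: (23.01+21.24)/2 × 0.5 = 11.0625
  Sum = 254.32125 µg/mL·h
subcutaneous injection tail: 21.24/0.174 = 122.069; AUC_ev,0→∞ = 254.32125 + 122.069 = 376.39025 µg/mL·h
F = (AUC_ev/D_ev)/(AUC_iv/D_iv) = (376.39025/50)/(358.0815/20) = 7.527805/17.904075 = 0.4205

F = 0.42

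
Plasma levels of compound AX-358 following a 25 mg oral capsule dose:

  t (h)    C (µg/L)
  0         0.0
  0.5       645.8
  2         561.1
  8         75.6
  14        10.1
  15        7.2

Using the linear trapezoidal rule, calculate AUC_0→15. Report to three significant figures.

Trapezoidal AUC_0→15:
  [0→0.5]: (0.0+645.8)/2 × 0.5 = 161.45
  [0.5→2]: (645.8+561.1)/2 × 1.5 = 905.175
  [2→8]: (561.1+75.6)/2 × 6 = 1910.1
  [8→14]: (75.6+10.1)/2 × 6 = 257.1
  [14→15]: (10.1+7.2)/2 × 1 = 8.65
  Sum = 3242.475 µg/L·h

AUC = 3240 µg/L·h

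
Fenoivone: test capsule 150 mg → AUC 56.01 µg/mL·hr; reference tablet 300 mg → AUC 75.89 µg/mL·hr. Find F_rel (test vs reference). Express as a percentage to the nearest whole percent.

F_rel = 148%

F_rel = (AUC_test/D_test) / (AUC_ref/D_ref)
      = (56.01/150) / (75.89/300)
      = 0.3734 / 0.252967 = 1.4761 = 147.61%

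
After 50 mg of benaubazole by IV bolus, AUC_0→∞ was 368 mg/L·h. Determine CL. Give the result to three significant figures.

CL = 0.136 L/h

CL = Dose_iv / AUC_0→∞
   = 50 / 368 = 0.13587 L/h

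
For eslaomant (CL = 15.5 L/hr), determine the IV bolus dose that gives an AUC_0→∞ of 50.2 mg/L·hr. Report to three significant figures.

Dose_iv = CL × AUC_0→∞
     = 15.5 × 50.2 = 778.1 mg

Dose = 778 mg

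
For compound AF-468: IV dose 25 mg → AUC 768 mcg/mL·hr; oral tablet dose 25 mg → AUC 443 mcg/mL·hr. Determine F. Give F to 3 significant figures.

F = (AUC_ev / D_ev) / (AUC_iv / D_iv)
  = (443/25) / (768/25)
  = 17.72 / 30.72 = 0.5768

F = 0.577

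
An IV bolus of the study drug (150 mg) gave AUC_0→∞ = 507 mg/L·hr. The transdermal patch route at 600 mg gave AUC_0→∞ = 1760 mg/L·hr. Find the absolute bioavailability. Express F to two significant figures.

F = (AUC_ev / D_ev) / (AUC_iv / D_iv)
  = (1760/600) / (507/150)
  = 2.93333 / 3.38 = 0.8678

F = 0.87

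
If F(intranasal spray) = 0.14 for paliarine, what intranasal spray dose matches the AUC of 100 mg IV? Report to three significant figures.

D_intranasal = 714 mg

For equal systemic exposure: F × D_ev = D_iv
D_ev = D_iv / F = 100 / 0.14 = 714.286 mg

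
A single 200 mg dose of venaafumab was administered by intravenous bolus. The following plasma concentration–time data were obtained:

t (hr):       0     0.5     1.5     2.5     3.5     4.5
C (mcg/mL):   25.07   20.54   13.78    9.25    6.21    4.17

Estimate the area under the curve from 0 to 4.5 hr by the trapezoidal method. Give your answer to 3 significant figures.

Trapezoidal AUC_0→4.5:
  [0→0.5]: (25.07+20.54)/2 × 0.5 = 11.4025
  [0.5→1.5]: (20.54+13.78)/2 × 1 = 17.16
  [1.5→2.5]: (13.78+9.25)/2 × 1 = 11.515
  [2.5→3.5]: (9.25+6.21)/2 × 1 = 7.73
  [3.5→4.5]: (6.21+4.17)/2 × 1 = 5.19
  Sum = 52.9975 mcg/mL·hr

AUC = 53.0 mcg/mL·hr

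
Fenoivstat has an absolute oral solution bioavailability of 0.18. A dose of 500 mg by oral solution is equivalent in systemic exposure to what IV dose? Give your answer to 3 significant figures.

Systemic exposure from an extravascular dose = F × D_ev, so the equivalent IV dose is F × D_ev.
D_iv = F × D_ev = 0.18 × 500 = 90 mg

D_iv = 90.0 mg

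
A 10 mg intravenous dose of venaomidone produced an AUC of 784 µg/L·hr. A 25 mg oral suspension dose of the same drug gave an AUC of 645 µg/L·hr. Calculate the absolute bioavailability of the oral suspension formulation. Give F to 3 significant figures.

F = (AUC_ev / D_ev) / (AUC_iv / D_iv)
  = (645/25) / (784/10)
  = 25.8 / 78.4 = 0.3291

F = 0.329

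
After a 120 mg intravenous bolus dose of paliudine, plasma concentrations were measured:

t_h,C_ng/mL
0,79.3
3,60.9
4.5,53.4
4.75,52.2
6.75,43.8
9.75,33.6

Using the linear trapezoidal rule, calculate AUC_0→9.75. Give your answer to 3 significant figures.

AUC = 521 ng/mL·h

Trapezoidal AUC_0→9.75:
  [0→3]: (79.3+60.9)/2 × 3 = 210.3
  [3→4.5]: (60.9+53.4)/2 × 1.5 = 85.725
  [4.5→4.75]: (53.4+52.2)/2 × 0.25 = 13.2
  [4.75→6.75]: (52.2+43.8)/2 × 2 = 96.0
  [6.75→9.75]: (43.8+33.6)/2 × 3 = 116.1
  Sum = 521.325 ng/mL·h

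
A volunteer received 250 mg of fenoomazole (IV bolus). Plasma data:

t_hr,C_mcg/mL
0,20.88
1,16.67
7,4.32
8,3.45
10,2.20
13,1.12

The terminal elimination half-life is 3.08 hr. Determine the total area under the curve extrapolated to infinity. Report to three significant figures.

Trapezoidal AUC_0→13:
  [0→1]: (20.88+16.67)/2 × 1 = 18.775
  [1→7]: (16.67+4.32)/2 × 6 = 62.97
  [7→8]: (4.32+3.45)/2 × 1 = 3.885
  [8→10]: (3.45+2.20)/2 × 2 = 5.65
  [10→13]: (2.20+1.12)/2 × 3 = 4.98
  Sum = 96.26 mcg/mL·hr
k_e = ln2 / t½ = 0.693147 / 3.08 = 0.2250 hr^-1
Extrapolated tail: C_last / k_e = 1.12 / 0.225 = 4.978
AUC_0→∞ = 96.26 + 4.978 = 101.238 mcg/mL·hr

AUC = 101 mcg/mL·hr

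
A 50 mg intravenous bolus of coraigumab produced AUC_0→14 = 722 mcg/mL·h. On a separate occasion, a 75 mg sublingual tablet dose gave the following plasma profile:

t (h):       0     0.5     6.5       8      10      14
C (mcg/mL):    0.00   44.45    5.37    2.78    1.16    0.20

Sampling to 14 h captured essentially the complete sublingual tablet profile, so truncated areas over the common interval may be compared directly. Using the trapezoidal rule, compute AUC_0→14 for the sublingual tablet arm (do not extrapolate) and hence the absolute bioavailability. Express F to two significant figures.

F = 0.16

Trapezoidal AUC_0→14 (sublingual tablet):
  [0→0.5]: (0.00+44.45)/2 × 0.5 = 11.1125
  [0.5→6.5]: (44.45+5.37)/2 × 6 = 149.46
  [6.5→8]: (5.37+2.78)/2 × 1.5 = 6.1125
  [8→10]: (2.78+1.16)/2 × 2 = 3.94
  [10→14]: (1.16+0.20)/2 × 4 = 2.72
  Sum = 173.345 mcg/mL·h
F = (AUC_ev/D_ev)/(AUC_iv/D_iv) = (173.345/75)/(722/50) = 2.31127/14.44 = 0.1601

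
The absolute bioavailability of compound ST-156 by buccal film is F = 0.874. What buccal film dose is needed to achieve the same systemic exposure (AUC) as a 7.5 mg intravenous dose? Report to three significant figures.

D_buccal = 8.58 mg

For equal systemic exposure: F × D_ev = D_iv
D_ev = D_iv / F = 7.5 / 0.874 = 8.58124 mg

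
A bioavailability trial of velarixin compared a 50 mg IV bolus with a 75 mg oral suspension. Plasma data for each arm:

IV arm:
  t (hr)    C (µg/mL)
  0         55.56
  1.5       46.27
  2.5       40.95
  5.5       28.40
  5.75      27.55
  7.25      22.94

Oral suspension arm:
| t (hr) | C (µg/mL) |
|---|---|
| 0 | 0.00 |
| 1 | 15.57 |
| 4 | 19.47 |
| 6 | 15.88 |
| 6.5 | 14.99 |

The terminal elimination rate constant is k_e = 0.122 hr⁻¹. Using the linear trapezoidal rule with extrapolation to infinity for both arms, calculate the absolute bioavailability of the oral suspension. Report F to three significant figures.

Trapezoidal AUC_0→7.25 (IV):
  [0→1.5]: (55.56+46.27)/2 × 1.5 = 76.3725
  [1.5→2.5]: (46.27+40.95)/2 × 1 = 43.61
  [2.5→5.5]: (40.95+28.40)/2 × 3 = 104.025
  [5.5→5.75]: (28.40+27.55)/2 × 0.25 = 6.99375
  [5.75→7.25]: (27.55+22.94)/2 × 1.5 = 37.8675
  Sum = 268.86875 µg/mL·hr
IV tail: 22.94/0.122 = 188.033; AUC_iv,0→∞ = 268.86875 + 188.033 = 456.90175 µg/mL·hr
Trapezoidal AUC_0→6.5 (oral suspension):
  [0→1]: (0.00+15.57)/2 × 1 = 7.785
  [1→4]: (15.57+19.47)/2 × 3 = 52.56
  [4→6]: (19.47+15.88)/2 × 2 = 35.35
  [6→6.5]: (15.88+14.99)/2 × 0.5 = 7.7175
  Sum = 103.4125 µg/mL·hr
oral suspension tail: 14.99/0.122 = 122.869; AUC_ev,0→∞ = 103.4125 + 122.869 = 226.2815 µg/mL·hr
F = (AUC_ev/D_ev)/(AUC_iv/D_iv) = (226.2815/75)/(456.90175/50) = 3.01709/9.138035 = 0.3302

F = 0.330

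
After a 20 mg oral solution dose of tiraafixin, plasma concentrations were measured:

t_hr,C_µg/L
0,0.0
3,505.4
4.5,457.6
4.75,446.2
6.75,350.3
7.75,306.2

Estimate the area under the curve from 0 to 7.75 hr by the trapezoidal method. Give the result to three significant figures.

AUC = 2720 µg/L·hr

Trapezoidal AUC_0→7.75:
  [0→3]: (0.0+505.4)/2 × 3 = 758.1
  [3→4.5]: (505.4+457.6)/2 × 1.5 = 722.25
  [4.5→4.75]: (457.6+446.2)/2 × 0.25 = 112.975
  [4.75→6.75]: (446.2+350.3)/2 × 2 = 796.5
  [6.75→7.75]: (350.3+306.2)/2 × 1 = 328.25
  Sum = 2718.075 µg/L·hr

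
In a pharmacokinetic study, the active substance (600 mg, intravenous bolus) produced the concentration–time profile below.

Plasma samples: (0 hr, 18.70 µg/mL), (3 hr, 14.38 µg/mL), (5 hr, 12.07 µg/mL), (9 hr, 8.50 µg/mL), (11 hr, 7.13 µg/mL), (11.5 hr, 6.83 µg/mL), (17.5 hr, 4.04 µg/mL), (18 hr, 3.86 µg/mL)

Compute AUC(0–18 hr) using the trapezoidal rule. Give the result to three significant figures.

AUC = 171 µg/mL·hr

Trapezoidal AUC_0→18:
  [0→3]: (18.70+14.38)/2 × 3 = 49.62
  [3→5]: (14.38+12.07)/2 × 2 = 26.45
  [5→9]: (12.07+8.50)/2 × 4 = 41.14
  [9→11]: (8.50+7.13)/2 × 2 = 15.63
  [11→11.5]: (7.13+6.83)/2 × 0.5 = 3.49
  [11.5→17.5]: (6.83+4.04)/2 × 6 = 32.61
  [17.5→18]: (4.04+3.86)/2 × 0.5 = 1.975
  Sum = 170.915 µg/mL·hr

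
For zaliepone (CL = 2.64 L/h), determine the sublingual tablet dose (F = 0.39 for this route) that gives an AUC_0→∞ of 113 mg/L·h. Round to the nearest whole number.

Dose = CL × AUC_0→∞ / F
     = 2.64 × 113 / 0.39 = 764.923 mg

Dose = 765 mg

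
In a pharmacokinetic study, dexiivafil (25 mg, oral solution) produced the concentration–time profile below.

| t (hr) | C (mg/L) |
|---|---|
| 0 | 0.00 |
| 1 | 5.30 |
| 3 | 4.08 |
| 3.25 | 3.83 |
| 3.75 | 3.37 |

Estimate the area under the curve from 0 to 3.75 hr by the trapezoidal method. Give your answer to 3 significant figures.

Trapezoidal AUC_0→3.75:
  [0→1]: (0.00+5.30)/2 × 1 = 2.65
  [1→3]: (5.30+4.08)/2 × 2 = 9.38
  [3→3.25]: (4.08+3.83)/2 × 0.25 = 0.98875
  [3.25→3.75]: (3.83+3.37)/2 × 0.5 = 1.8
  Sum = 14.81875 mg/L·hr

AUC = 14.8 mg/L·hr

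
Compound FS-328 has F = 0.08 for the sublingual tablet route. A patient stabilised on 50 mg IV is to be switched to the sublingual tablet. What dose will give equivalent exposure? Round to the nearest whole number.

D_sublingual = 625 mg

For equal systemic exposure: F × D_ev = D_iv
D_ev = D_iv / F = 50 / 0.08 = 625 mg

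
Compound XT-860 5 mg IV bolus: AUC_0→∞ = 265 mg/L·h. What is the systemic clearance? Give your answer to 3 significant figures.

CL = 0.0189 L/h

CL = Dose_iv / AUC_0→∞
   = 5 / 265 = 0.0188679 L/h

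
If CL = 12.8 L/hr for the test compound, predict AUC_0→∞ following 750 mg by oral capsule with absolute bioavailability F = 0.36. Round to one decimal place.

AUC = 21.1 mg/L·hr

AUC_0→∞ = F × Dose / CL
        = 0.36 × 750 / 12.8 = 21.09375 mg/L·hr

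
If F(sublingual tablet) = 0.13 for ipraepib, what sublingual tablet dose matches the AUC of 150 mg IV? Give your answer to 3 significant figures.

For equal systemic exposure: F × D_ev = D_iv
D_ev = D_iv / F = 150 / 0.13 = 1153.85 mg

D_sublingual = 1150 mg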